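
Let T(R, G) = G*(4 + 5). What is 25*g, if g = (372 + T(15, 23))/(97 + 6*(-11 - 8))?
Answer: -14475/17 ≈ -851.47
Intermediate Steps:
T(R, G) = 9*G (T(R, G) = G*9 = 9*G)
g = -579/17 (g = (372 + 9*23)/(97 + 6*(-11 - 8)) = (372 + 207)/(97 + 6*(-19)) = 579/(97 - 114) = 579/(-17) = 579*(-1/17) = -579/17 ≈ -34.059)
25*g = 25*(-579/17) = -14475/17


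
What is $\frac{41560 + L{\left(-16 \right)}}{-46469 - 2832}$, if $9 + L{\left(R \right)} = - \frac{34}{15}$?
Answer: $- \frac{89033}{105645} \approx -0.84276$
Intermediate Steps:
$L{\left(R \right)} = - \frac{169}{15}$ ($L{\left(R \right)} = -9 - \frac{34}{15} = - \frac{169}{15}$)
$\frac{41560 + L{\left(-16 \right)}}{-46469 - 2832} = \frac{41560 - \frac{169}{15}}{-46469 - 2832} = \frac{623231}{15 \left(-49301\right)} = \frac{623231}{15} \left(- \frac{1}{49301}\right) = - \frac{89033}{105645}$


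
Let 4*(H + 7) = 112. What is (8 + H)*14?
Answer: 406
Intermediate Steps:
H = 21 (H = -7 + (1/4)*112 = -7 + 28 = 21)
(8 + H)*14 = (8 + 21)*14 = 29*14 = 406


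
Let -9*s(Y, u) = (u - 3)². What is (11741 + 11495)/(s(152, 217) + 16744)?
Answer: 52281/26225 ≈ 1.9936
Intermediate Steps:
s(Y, u) = -(-3 + u)²/9 (s(Y, u) = -(u - 3)²/9 = -(-3 + u)²/9)
(11741 + 11495)/(s(152, 217) + 16744) = (11741 + 11495)/(-(-3 + 217)²/9 + 16744) = 23236/(-⅑*214² + 16744) = 23236/(-⅑*45796 + 16744) = 23236/(-45796/9 + 16744) = 23236/(104900/9) = 23236*(9/104900) = 52281/26225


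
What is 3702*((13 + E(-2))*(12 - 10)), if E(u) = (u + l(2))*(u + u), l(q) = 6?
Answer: -22212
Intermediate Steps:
E(u) = 2*u*(6 + u) (E(u) = (u + 6)*(u + u) = (6 + u)*(2*u) = 2*u*(6 + u))
3702*((13 + E(-2))*(12 - 10)) = 3702*((13 + 2*(-2)*(6 - 2))*(12 - 10)) = 3702*((13 + 2*(-2)*4)*2) = 3702*((13 - 16)*2) = 3702*(-3*2) = 3702*(-6) = -22212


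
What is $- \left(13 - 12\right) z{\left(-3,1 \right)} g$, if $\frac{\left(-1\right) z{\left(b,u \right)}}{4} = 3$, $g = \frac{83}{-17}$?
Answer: $- \frac{996}{17} \approx -58.588$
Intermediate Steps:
$g = - \frac{83}{17}$ ($g = 83 \left(- \frac{1}{17}\right) = - \frac{83}{17} \approx -4.8824$)
$z{\left(b,u \right)} = -12$ ($z{\left(b,u \right)} = \left(-4\right) 3 = -12$)
$- \left(13 - 12\right) z{\left(-3,1 \right)} g = - \left(13 - 12\right) \left(-12\right) \left(- \frac{83}{17}\right) = - 1 \left(-12\right) \left(- \frac{83}{17}\right) = \left(-1\right) \left(-12\right) \left(- \frac{83}{17}\right) = 12 \left(- \frac{83}{17}\right) = - \frac{996}{17}$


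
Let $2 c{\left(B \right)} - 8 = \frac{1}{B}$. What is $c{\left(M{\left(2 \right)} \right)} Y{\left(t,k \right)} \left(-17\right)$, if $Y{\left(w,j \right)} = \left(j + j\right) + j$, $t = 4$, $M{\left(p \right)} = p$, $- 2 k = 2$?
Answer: $\frac{867}{4} \approx 216.75$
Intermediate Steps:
$k = -1$ ($k = \left(- \frac{1}{2}\right) 2 = -1$)
$c{\left(B \right)} = 4 + \frac{1}{2 B}$
$Y{\left(w,j \right)} = 3 j$ ($Y{\left(w,j \right)} = 2 j + j = 3 j$)
$c{\left(M{\left(2 \right)} \right)} Y{\left(t,k \right)} \left(-17\right) = \left(4 + \frac{1}{2 \cdot 2}\right) 3 \left(-1\right) \left(-17\right) = \left(4 + \frac{1}{2} \cdot \frac{1}{2}\right) \left(-3\right) \left(-17\right) = \left(4 + \frac{1}{4}\right) \left(-3\right) \left(-17\right) = \frac{17}{4} \left(-3\right) \left(-17\right) = \left(- \frac{51}{4}\right) \left(-17\right) = \frac{867}{4}$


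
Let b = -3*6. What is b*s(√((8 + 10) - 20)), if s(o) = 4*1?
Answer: -72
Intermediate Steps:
s(o) = 4
b = -18
b*s(√((8 + 10) - 20)) = -18*4 = -72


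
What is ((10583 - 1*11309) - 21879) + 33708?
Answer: 11103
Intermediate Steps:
((10583 - 1*11309) - 21879) + 33708 = ((10583 - 11309) - 21879) + 33708 = (-726 - 21879) + 33708 = -22605 + 33708 = 11103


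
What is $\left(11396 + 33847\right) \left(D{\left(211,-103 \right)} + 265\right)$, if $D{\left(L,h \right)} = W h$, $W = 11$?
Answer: $-39270924$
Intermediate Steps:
$D{\left(L,h \right)} = 11 h$
$\left(11396 + 33847\right) \left(D{\left(211,-103 \right)} + 265\right) = \left(11396 + 33847\right) \left(11 \left(-103\right) + 265\right) = 45243 \left(-1133 + 265\right) = 45243 \left(-868\right) = -39270924$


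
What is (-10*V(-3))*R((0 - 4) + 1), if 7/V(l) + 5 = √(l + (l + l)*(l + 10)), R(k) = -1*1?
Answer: -5 - 3*I*√5 ≈ -5.0 - 6.7082*I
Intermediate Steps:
R(k) = -1
V(l) = 7/(-5 + √(l + 2*l*(10 + l))) (V(l) = 7/(-5 + √(l + (l + l)*(l + 10))) = 7/(-5 + √(l + (2*l)*(10 + l))) = 7/(-5 + √(l + 2*l*(10 + l))))
(-10*V(-3))*R((0 - 4) + 1) = -70/(-5 + √(-3*(21 + 2*(-3))))*(-1) = -70/(-5 + √(-3*(21 - 6)))*(-1) = -70/(-5 + √(-3*15))*(-1) = -70/(-5 + √(-45))*(-1) = -70/(-5 + 3*I*√5)*(-1) = 70/(-5 + 3*I*√5)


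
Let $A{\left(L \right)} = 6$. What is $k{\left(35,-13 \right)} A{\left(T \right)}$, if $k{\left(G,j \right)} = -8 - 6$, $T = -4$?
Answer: $-84$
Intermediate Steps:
$k{\left(G,j \right)} = -14$
$k{\left(35,-13 \right)} A{\left(T \right)} = \left(-14\right) 6 = -84$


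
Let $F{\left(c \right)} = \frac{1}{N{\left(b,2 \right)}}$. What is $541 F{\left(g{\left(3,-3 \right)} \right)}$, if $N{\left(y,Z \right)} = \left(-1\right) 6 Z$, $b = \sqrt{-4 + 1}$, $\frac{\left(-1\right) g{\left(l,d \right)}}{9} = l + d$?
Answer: $- \frac{541}{12} \approx -45.083$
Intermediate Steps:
$g{\left(l,d \right)} = - 9 d - 9 l$ ($g{\left(l,d \right)} = - 9 \left(l + d\right) = - 9 \left(d + l\right) = - 9 d - 9 l$)
$b = i \sqrt{3}$ ($b = \sqrt{-3} = i \sqrt{3} \approx 1.732 i$)
$N{\left(y,Z \right)} = - 6 Z$
$F{\left(c \right)} = - \frac{1}{12}$ ($F{\left(c \right)} = \frac{1}{\left(-6\right) 2} = \frac{1}{-12} = - \frac{1}{12}$)
$541 F{\left(g{\left(3,-3 \right)} \right)} = 541 \left(- \frac{1}{12}\right) = - \frac{541}{12}$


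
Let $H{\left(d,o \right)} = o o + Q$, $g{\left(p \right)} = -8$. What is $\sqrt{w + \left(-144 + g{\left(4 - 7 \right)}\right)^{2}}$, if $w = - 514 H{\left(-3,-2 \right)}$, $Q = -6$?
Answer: $2 \sqrt{6033} \approx 155.34$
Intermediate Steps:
$H{\left(d,o \right)} = -6 + o^{2}$ ($H{\left(d,o \right)} = o o - 6 = o^{2} - 6 = -6 + o^{2}$)
$w = 1028$ ($w = - 514 \left(-6 + \left(-2\right)^{2}\right) = - 514 \left(-6 + 4\right) = \left(-514\right) \left(-2\right) = 1028$)
$\sqrt{w + \left(-144 + g{\left(4 - 7 \right)}\right)^{2}} = \sqrt{1028 + \left(-144 - 8\right)^{2}} = \sqrt{1028 + \left(-152\right)^{2}} = \sqrt{1028 + 23104} = \sqrt{24132} = 2 \sqrt{6033}$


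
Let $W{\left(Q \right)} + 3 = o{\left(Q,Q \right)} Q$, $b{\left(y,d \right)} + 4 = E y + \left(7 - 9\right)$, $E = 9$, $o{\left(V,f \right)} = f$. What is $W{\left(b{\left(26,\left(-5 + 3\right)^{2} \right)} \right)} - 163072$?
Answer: $-111091$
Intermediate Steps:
$b{\left(y,d \right)} = -6 + 9 y$ ($b{\left(y,d \right)} = -4 + \left(9 y + \left(7 - 9\right)\right) = -4 + \left(9 y - 2\right) = -4 + \left(-2 + 9 y\right) = -6 + 9 y$)
$W{\left(Q \right)} = -3 + Q^{2}$ ($W{\left(Q \right)} = -3 + Q Q = -3 + Q^{2}$)
$W{\left(b{\left(26,\left(-5 + 3\right)^{2} \right)} \right)} - 163072 = \left(-3 + \left(-6 + 9 \cdot 26\right)^{2}\right) - 163072 = \left(-3 + \left(-6 + 234\right)^{2}\right) - 163072 = \left(-3 + 228^{2}\right) - 163072 = \left(-3 + 51984\right) - 163072 = 51981 - 163072 = -111091$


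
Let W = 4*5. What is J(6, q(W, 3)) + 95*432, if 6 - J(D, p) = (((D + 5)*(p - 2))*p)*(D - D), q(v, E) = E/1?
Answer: 41046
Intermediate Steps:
W = 20
q(v, E) = E (q(v, E) = E*1 = E)
J(D, p) = 6 (J(D, p) = 6 - ((D + 5)*(p - 2))*p*(D - D) = 6 - ((5 + D)*(-2 + p))*p*0 = 6 - ((-2 + p)*(5 + D))*p*0 = 6 - p*(-2 + p)*(5 + D)*0 = 6 - 1*0 = 6 + 0 = 6)
J(6, q(W, 3)) + 95*432 = 6 + 95*432 = 6 + 41040 = 41046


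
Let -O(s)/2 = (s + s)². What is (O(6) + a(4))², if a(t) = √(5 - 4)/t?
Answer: 1324801/16 ≈ 82800.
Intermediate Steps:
a(t) = 1/t (a(t) = √1/t = 1/t)
O(s) = -8*s² (O(s) = -2*(s + s)² = -2*4*s² = -8*s²)
(O(6) + a(4))² = (-8*6² + 1/4)² = (-8*36 + ¼)² = (-288 + ¼)² = (-1151/4)² = 1324801/16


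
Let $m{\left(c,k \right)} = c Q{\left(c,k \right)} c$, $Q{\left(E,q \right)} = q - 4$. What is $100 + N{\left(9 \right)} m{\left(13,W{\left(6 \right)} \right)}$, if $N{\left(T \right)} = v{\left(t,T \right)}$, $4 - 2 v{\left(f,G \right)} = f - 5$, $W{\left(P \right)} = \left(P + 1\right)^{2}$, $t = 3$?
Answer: $22915$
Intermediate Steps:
$Q{\left(E,q \right)} = -4 + q$
$W{\left(P \right)} = \left(1 + P\right)^{2}$
$v{\left(f,G \right)} = \frac{9}{2} - \frac{f}{2}$ ($v{\left(f,G \right)} = 2 - \frac{f - 5}{2} = 2 - \frac{-5 + f}{2} = 2 - \left(- \frac{5}{2} + \frac{f}{2}\right) = \frac{9}{2} - \frac{f}{2}$)
$N{\left(T \right)} = 3$ ($N{\left(T \right)} = \frac{9}{2} - \frac{3}{2} = 3$)
$m{\left(c,k \right)} = c^{2} \left(-4 + k\right)$ ($m{\left(c,k \right)} = c \left(-4 + k\right) c = c^{2} \left(-4 + k\right)$)
$100 + N{\left(9 \right)} m{\left(13,W{\left(6 \right)} \right)} = 100 + 3 \cdot 13^{2} \left(-4 + \left(1 + 6\right)^{2}\right) = 100 + 3 \cdot 169 \left(-4 + 7^{2}\right) = 100 + 3 \cdot 169 \left(-4 + 49\right) = 100 + 3 \cdot 169 \cdot 45 = 100 + 3 \cdot 7605 = 100 + 22815 = 22915$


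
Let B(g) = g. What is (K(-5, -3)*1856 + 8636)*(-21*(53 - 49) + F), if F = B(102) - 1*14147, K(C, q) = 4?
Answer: -226911740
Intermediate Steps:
F = -14045 (F = 102 - 1*14147 = 102 - 14147 = -14045)
(K(-5, -3)*1856 + 8636)*(-21*(53 - 49) + F) = (4*1856 + 8636)*(-21*(53 - 49) - 14045) = (7424 + 8636)*(-21*4 - 14045) = 16060*(-84 - 14045) = 16060*(-14129) = -226911740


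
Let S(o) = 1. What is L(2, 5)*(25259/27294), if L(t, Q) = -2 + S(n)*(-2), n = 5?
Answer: -50518/13647 ≈ -3.7018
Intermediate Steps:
L(t, Q) = -4 (L(t, Q) = -2 + 1*(-2) = -2 - 2 = -4)
L(2, 5)*(25259/27294) = -101036/27294 = -4*25259/27294 = -50518/13647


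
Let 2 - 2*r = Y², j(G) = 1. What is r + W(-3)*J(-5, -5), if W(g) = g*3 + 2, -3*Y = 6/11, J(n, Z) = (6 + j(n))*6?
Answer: -35455/121 ≈ -293.02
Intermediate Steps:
J(n, Z) = 42 (J(n, Z) = (6 + 1)*6 = 7*6 = 42)
Y = -2/11 ≈ -0.18182
W(g) = 2 + 3*g (W(g) = 3*g + 2 = 2 + 3*g)
r = 119/121 (r = 1 - (-2/11)²/2 = 1 - ½*4/121 = 1 - 2/121 = 119/121 ≈ 0.98347)
r + W(-3)*J(-5, -5) = 119/121 + (2 + 3*(-3))*42 = 119/121 + (2 - 9)*42 = 119/121 - 7*42 = 119/121 - 294 = -35455/121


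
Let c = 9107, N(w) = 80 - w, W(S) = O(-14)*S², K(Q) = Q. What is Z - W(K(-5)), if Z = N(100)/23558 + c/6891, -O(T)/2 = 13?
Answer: 52867110293/81169089 ≈ 651.32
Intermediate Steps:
O(T) = -26 (O(T) = -2*13 = -26)
W(S) = -26*S²
Z = 107202443/81169089 (Z = (80 - 1*100)/23558 + 9107/6891 = (80 - 100)*(1/23558) + 9107*(1/6891) = -20*1/23558 + 9107/6891 = -10/11779 + 9107/6891 = 107202443/81169089 ≈ 1.3207)
Z - W(K(-5)) = 107202443/81169089 - (-26)*(-5)² = 107202443/81169089 - (-26)*25 = 107202443/81169089 - 1*(-650) = 107202443/81169089 + 650 = 52867110293/81169089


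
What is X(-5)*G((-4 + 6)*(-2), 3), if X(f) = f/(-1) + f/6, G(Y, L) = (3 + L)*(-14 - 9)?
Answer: -575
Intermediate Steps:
G(Y, L) = -69 - 23*L (G(Y, L) = (3 + L)*(-23) = -69 - 23*L)
X(f) = -5*f/6 (X(f) = f*(-1) + f*(⅙) = -f + f/6 = -5*f/6)
X(-5)*G((-4 + 6)*(-2), 3) = (-⅚*(-5))*(-69 - 23*3) = 25*(-69 - 69)/6 = (25/6)*(-138) = -575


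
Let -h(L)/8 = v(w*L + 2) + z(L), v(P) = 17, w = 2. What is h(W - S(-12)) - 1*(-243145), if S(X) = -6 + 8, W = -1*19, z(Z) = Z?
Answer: 243177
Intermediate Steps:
W = -19
S(X) = 2
h(L) = -136 - 8*L (h(L) = -8*(17 + L) = -136 - 8*L)
h(W - S(-12)) - 1*(-243145) = (-136 - 8*(-19 - 1*2)) - 1*(-243145) = (-136 - 8*(-19 - 2)) + 243145 = (-136 - 8*(-21)) + 243145 = (-136 + 168) + 243145 = 32 + 243145 = 243177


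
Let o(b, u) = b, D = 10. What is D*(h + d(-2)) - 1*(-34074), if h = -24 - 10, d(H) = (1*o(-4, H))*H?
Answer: 33814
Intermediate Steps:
d(H) = -4*H (d(H) = (1*(-4))*H = -4*H)
h = -34
D*(h + d(-2)) - 1*(-34074) = 10*(-34 - 4*(-2)) - 1*(-34074) = 10*(-34 + 8) + 34074 = 10*(-26) + 34074 = -260 + 34074 = 33814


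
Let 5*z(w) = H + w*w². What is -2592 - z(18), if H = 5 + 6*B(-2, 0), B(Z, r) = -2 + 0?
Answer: -3757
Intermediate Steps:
B(Z, r) = -2
H = -7 (H = 5 + 6*(-2) = 5 - 12 = -7)
z(w) = -7/5 + w³/5 (z(w) = (-7 + w*w²)/5 = (-7 + w³)/5 = -7/5 + w³/5)
-2592 - z(18) = -2592 - (-7/5 + (⅕)*18³) = -2592 - (-7/5 + (⅕)*5832) = -2592 - (-7/5 + 5832/5) = -2592 - 1*1165 = -2592 - 1165 = -3757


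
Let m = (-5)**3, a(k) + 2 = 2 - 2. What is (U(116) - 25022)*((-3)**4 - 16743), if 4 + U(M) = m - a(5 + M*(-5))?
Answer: 419032638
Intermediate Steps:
a(k) = -2 (a(k) = -2 + (2 - 2) = -2 + 0 = -2)
m = -125
U(M) = -127 (U(M) = -4 + (-125 - 1*(-2)) = -4 + (-125 + 2) = -4 - 123 = -127)
(U(116) - 25022)*((-3)**4 - 16743) = (-127 - 25022)*((-3)**4 - 16743) = -25149*(81 - 16743) = -25149*(-16662) = 419032638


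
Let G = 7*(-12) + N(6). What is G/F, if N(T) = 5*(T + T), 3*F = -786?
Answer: 12/131 ≈ 0.091603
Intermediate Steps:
F = -262 (F = (⅓)*(-786) = -262)
N(T) = 10*T (N(T) = 5*(2*T) = 10*T)
G = -24 (G = 7*(-12) + 10*6 = -84 + 60 = -24)
G/F = -24/(-262) = -24*(-1/262) = 12/131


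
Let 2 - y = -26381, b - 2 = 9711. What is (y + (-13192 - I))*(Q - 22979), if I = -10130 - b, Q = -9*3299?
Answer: -1739900780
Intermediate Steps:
b = 9713 (b = 2 + 9711 = 9713)
y = 26383 (y = 2 - 1*(-26381) = 2 + 26381 = 26383)
Q = -29691
I = -19843 (I = -10130 - 1*9713 = -10130 - 9713 = -19843)
(y + (-13192 - I))*(Q - 22979) = (26383 + (-13192 - 1*(-19843)))*(-29691 - 22979) = (26383 + (-13192 + 19843))*(-52670) = (26383 + 6651)*(-52670) = 33034*(-52670) = -1739900780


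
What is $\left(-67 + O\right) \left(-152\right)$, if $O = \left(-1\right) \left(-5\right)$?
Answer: $9424$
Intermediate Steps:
$O = 5$
$\left(-67 + O\right) \left(-152\right) = \left(-67 + 5\right) \left(-152\right) = \left(-62\right) \left(-152\right) = 9424$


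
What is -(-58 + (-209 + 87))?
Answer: 180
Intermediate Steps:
-(-58 + (-209 + 87)) = -(-58 - 122) = -1*(-180) = 180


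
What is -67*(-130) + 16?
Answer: 8726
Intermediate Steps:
-67*(-130) + 16 = 8710 + 16 = 8726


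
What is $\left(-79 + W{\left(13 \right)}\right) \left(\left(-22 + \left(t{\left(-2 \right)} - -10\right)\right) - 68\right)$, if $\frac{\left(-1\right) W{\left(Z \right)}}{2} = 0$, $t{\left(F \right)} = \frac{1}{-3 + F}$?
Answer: $\frac{31679}{5} \approx 6335.8$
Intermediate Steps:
$W{\left(Z \right)} = 0$ ($W{\left(Z \right)} = \left(-2\right) 0 = 0$)
$\left(-79 + W{\left(13 \right)}\right) \left(\left(-22 + \left(t{\left(-2 \right)} - -10\right)\right) - 68\right) = \left(-79 + 0\right) \left(\left(-22 + \left(\frac{1}{-3 - 2} - -10\right)\right) - 68\right) = - 79 \left(\left(-22 + \left(\frac{1}{-5} + 10\right)\right) - 68\right) = - 79 \left(\left(-22 + \left(- \frac{1}{5} + 10\right)\right) - 68\right) = - 79 \left(\left(-22 + \frac{49}{5}\right) - 68\right) = - 79 \left(- \frac{61}{5} - 68\right) = \left(-79\right) \left(- \frac{401}{5}\right) = \frac{31679}{5}$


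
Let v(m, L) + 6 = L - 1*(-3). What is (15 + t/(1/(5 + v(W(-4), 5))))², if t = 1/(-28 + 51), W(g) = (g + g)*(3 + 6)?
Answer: 123904/529 ≈ 234.22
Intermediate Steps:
W(g) = 18*g (W(g) = (2*g)*9 = 18*g)
v(m, L) = -3 + L (v(m, L) = -6 + (L - 1*(-3)) = -6 + (L + 3) = -6 + (3 + L) = -3 + L)
t = 1/23 ≈ 0.043478
(15 + t/(1/(5 + v(W(-4), 5))))² = (15 + 1/(23*(1/(5 + (-3 + 5)))))² = (15 + 1/(23*(1/(5 + 2))))² = (15 + 1/(23*(1/7)))² = (15 + 1/(23*(⅐)))² = (15 + (1/23)*7)² = (15 + 7/23)² = (352/23)² = 123904/529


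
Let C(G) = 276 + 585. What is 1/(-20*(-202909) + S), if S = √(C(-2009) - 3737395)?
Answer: 2029090/8234414324467 - I*√3736534/16468828648934 ≈ 2.4642e-7 - 1.1737e-10*I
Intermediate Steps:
C(G) = 861
S = I*√3736534 (S = √(861 - 3737395) = √(-3736534) = I*√3736534 ≈ 1933.0*I)
1/(-20*(-202909) + S) = 1/(-20*(-202909) + I*√3736534) = 1/(4058180 + I*√3736534)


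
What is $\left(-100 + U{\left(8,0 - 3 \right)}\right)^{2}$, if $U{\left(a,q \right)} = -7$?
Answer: $11449$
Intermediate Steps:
$\left(-100 + U{\left(8,0 - 3 \right)}\right)^{2} = \left(-100 - 7\right)^{2} = \left(-107\right)^{2} = 11449$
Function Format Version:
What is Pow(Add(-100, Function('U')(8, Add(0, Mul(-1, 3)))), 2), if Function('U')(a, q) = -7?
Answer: 11449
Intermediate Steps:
Pow(Add(-100, Function('U')(8, Add(0, Mul(-1, 3)))), 2) = Pow(Add(-100, -7), 2) = Pow(-107, 2) = 11449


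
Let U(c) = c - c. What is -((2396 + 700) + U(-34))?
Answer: -3096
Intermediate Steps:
U(c) = 0
-((2396 + 700) + U(-34)) = -((2396 + 700) + 0) = -(3096 + 0) = -1*3096 = -3096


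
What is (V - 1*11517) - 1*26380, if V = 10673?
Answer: -27224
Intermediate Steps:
(V - 1*11517) - 1*26380 = (10673 - 1*11517) - 1*26380 = (10673 - 11517) - 26380 = -844 - 26380 = -27224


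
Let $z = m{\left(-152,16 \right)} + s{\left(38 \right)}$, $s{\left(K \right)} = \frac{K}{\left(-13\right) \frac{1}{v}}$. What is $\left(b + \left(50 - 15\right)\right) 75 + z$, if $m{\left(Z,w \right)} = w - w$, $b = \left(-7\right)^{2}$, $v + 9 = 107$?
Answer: $\frac{78176}{13} \approx 6013.5$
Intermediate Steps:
$v = 98$ ($v = -9 + 107 = 98$)
$b = 49$
$s{\left(K \right)} = - \frac{98 K}{13}$ ($s{\left(K \right)} = \frac{K}{\left(-13\right) \frac{1}{98}} = \frac{K}{- \frac{13}{98}} = K \left(- \frac{98}{13}\right) = - \frac{98 K}{13}$)
$m{\left(Z,w \right)} = 0$
$z = - \frac{3724}{13}$ ($z = 0 - \frac{3724}{13} = - \frac{3724}{13} \approx -286.46$)
$\left(b + \left(50 - 15\right)\right) 75 + z = \left(49 + \left(50 - 15\right)\right) 75 - \frac{3724}{13} = \left(49 + 35\right) 75 - \frac{3724}{13} = 84 \cdot 75 - \frac{3724}{13} = 6300 - \frac{3724}{13} = \frac{78176}{13}$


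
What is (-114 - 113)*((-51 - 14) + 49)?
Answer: 3632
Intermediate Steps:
(-114 - 113)*((-51 - 14) + 49) = -227*(-65 + 49) = -227*(-16) = 3632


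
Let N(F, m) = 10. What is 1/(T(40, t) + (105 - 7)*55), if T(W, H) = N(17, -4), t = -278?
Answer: 1/5400 ≈ 0.00018519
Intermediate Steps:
T(W, H) = 10
1/(T(40, t) + (105 - 7)*55) = 1/(10 + (105 - 7)*55) = 1/(10 + 98*55) = 1/(10 + 5390) = 1/5400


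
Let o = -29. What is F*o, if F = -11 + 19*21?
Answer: -11252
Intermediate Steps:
F = 388 (F = -11 + 399 = 388)
F*o = 388*(-29) = -11252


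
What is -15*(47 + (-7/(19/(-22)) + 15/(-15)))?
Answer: -15420/19 ≈ -811.58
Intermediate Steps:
-15*(47 + (-7/(19/(-22)) + 15/(-15))) = -15*(47 + (-7/(19*(-1/22)) + 15*(-1/15))) = -15*(47 + (-7/(-19/22) - 1)) = -15*(47 + (-7*(-22/19) - 1)) = -15*(47 + (154/19 - 1)) = -15*(47 + 135/19) = -15*1028/19 = -15420/19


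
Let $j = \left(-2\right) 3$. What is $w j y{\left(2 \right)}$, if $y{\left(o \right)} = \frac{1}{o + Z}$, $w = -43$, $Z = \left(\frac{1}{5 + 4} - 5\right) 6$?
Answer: $- \frac{387}{41} \approx -9.439$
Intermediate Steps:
$Z = - \frac{88}{3}$ ($Z = \left(\frac{1}{9} - 5\right) 6 = \left(- \frac{44}{9}\right) 6 = - \frac{88}{3} \approx -29.333$)
$y{\left(o \right)} = \frac{1}{- \frac{88}{3} + o}$ ($y{\left(o \right)} = \frac{1}{o - \frac{88}{3}} = \frac{1}{- \frac{88}{3} + o}$)
$j = -6$
$w j y{\left(2 \right)} = \left(-43\right) \left(-6\right) \frac{3}{-88 + 3 \cdot 2} = 258 \frac{3}{-88 + 6} = 258 \frac{3}{-82} = 258 \cdot 3 \left(- \frac{1}{82}\right) = 258 \left(- \frac{3}{82}\right) = - \frac{387}{41}$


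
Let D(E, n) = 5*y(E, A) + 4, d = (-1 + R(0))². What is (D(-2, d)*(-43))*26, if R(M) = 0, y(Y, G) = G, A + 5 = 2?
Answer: 12298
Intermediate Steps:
A = -3 (A = -5 + 2 = -3)
d = 1 (d = (-1 + 0)² = (-1)² = 1)
D(E, n) = -11 (D(E, n) = 5*(-3) + 4 = -15 + 4 = -11)
(D(-2, d)*(-43))*26 = -11*(-43)*26 = 473*26 = 12298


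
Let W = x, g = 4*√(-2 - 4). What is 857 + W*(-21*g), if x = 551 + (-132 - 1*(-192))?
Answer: 857 - 51324*I*√6 ≈ 857.0 - 1.2572e+5*I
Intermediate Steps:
g = 4*I*√6 (g = 4*√(-6) = 4*(I*√6) = 4*I*√6 ≈ 9.798*I)
x = 611 (x = 551 + (-132 + 192) = 551 + 60 = 611)
W = 611
857 + W*(-21*g) = 857 + 611*(-84*I*√6) = 857 - 51324*I*√6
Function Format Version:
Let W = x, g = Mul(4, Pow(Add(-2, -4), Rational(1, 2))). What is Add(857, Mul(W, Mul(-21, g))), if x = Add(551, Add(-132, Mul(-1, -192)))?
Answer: Add(857, Mul(-51324, I, Pow(6, Rational(1, 2)))) ≈ Add(857.00, Mul(-1.2572e+5, I))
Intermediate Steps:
g = Mul(4, I, Pow(6, Rational(1, 2))) (g = Mul(4, Pow(-6, Rational(1, 2))) = Mul(4, Mul(I, Pow(6, Rational(1, 2)))) = Mul(4, I, Pow(6, Rational(1, 2))) ≈ Mul(9.7980, I))
x = 611 (x = Add(551, Add(-132, 192)) = Add(551, 60) = 611)
W = 611
Add(857, Mul(W, Mul(-21, g))) = Add(857, Mul(611, Mul(-21, Mul(4, I, Pow(6, Rational(1, 2)))))) = Add(857, Mul(611, Mul(-84, I, Pow(6, Rational(1, 2))))) = Add(857, Mul(-51324, I, Pow(6, Rational(1, 2))))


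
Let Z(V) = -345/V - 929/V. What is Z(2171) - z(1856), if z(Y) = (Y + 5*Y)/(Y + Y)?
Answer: -599/167 ≈ -3.5868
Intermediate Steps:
z(Y) = 3 (z(Y) = (6*Y)/((2*Y)) = (6*Y)*(1/(2*Y)) = 3)
Z(V) = -1274/V
Z(2171) - z(1856) = -1274/2171 - 1*3 = -1274*1/2171 - 3 = -98/167 - 3 = -599/167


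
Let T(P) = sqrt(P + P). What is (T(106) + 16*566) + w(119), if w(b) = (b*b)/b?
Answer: 9175 + 2*sqrt(53) ≈ 9189.6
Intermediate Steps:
T(P) = sqrt(2)*sqrt(P) (T(P) = sqrt(2*P) = sqrt(2)*sqrt(P))
w(b) = b (w(b) = b**2/b = b)
(T(106) + 16*566) + w(119) = (sqrt(2)*sqrt(106) + 16*566) + 119 = (2*sqrt(53) + 9056) + 119 = (9056 + 2*sqrt(53)) + 119 = 9175 + 2*sqrt(53)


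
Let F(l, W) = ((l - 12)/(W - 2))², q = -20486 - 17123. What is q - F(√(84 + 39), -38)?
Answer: -60174667/1600 + 3*√123/200 ≈ -37609.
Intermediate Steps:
q = -37609
F(l, W) = (-12 + l)²/(-2 + W)² (F(l, W) = ((-12 + l)/(-2 + W))² = (-12 + l)²/(-2 + W)²)
q - F(√(84 + 39), -38) = -37609 - (-12 + √(84 + 39))²/(-2 - 38)² = -37609 - (-12 + √123)²/(-40)² = -37609 - (-12 + √123)²/1600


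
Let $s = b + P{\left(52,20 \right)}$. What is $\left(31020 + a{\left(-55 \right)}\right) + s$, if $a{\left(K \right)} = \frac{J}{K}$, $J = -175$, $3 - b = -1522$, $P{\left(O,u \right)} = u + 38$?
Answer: $\frac{358668}{11} \approx 32606.0$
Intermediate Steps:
$P{\left(O,u \right)} = 38 + u$
$b = 1525$ ($b = 3 - -1522 = 3 + 1522 = 1525$)
$s = 1583$ ($s = 1525 + \left(38 + 20\right) = 1525 + 58 = 1583$)
$a{\left(K \right)} = - \frac{175}{K}$
$\left(31020 + a{\left(-55 \right)}\right) + s = \left(31020 - \frac{175}{-55}\right) + 1583 = \left(31020 - - \frac{35}{11}\right) + 1583 = \left(31020 + \frac{35}{11}\right) + 1583 = \frac{341255}{11} + 1583 = \frac{358668}{11}$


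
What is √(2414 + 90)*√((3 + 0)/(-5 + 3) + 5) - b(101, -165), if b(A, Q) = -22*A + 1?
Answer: 2221 + 2*√2191 ≈ 2314.6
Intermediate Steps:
b(A, Q) = 1 - 22*A
√(2414 + 90)*√((3 + 0)/(-5 + 3) + 5) - b(101, -165) = √(2414 + 90)*√((3 + 0)/(-5 + 3) + 5) - (1 - 22*101) = √2504*√(3/(-2) + 5) - (1 - 2222) = (2*√626)*√(3*(-½) + 5) - 1*(-2221) = (2*√626)*√(-3/2 + 5) + 2221 = (2*√626)*√(7/2) + 2221 = (2*√626)*(√14/2) + 2221 = 2*√2191 + 2221 = 2221 + 2*√2191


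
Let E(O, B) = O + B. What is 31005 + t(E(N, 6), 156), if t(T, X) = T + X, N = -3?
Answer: 31164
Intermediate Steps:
E(O, B) = B + O
31005 + t(E(N, 6), 156) = 31005 + ((6 - 3) + 156) = 31005 + (3 + 156) = 31005 + 159 = 31164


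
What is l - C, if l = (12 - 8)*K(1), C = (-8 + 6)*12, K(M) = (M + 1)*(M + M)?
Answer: 40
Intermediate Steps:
K(M) = 2*M*(1 + M) (K(M) = (1 + M)*(2*M) = 2*M*(1 + M))
C = -24 (C = -2*12 = -24)
l = 16 (l = (12 - 8)*(2*1*(1 + 1)) = 4*(2*1*2) = 4*4 = 16)
l - C = 16 - 1*(-24) = 16 + 24 = 40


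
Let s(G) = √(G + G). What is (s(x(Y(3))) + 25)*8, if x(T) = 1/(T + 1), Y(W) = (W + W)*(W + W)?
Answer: 200 + 8*√74/37 ≈ 201.86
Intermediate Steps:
Y(W) = 4*W² (Y(W) = (2*W)*(2*W) = 4*W²)
x(T) = 1/(1 + T)
s(G) = √2*√G (s(G) = √(2*G) = √2*√G)
(s(x(Y(3))) + 25)*8 = (√2*√(1/(1 + 4*3²)) + 25)*8 = (√2*√(1/(1 + 4*9)) + 25)*8 = (√2*√(1/(1 + 36)) + 25)*8 = (√2*√(1/37) + 25)*8 = (√2*(√37/37) + 25)*8 = (√74/37 + 25)*8 = (25 + √74/37)*8 = 200 + 8*√74/37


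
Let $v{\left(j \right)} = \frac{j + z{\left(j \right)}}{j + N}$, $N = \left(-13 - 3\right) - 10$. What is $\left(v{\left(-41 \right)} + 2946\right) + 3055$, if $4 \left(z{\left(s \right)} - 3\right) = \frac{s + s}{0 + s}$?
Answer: $\frac{804209}{134} \approx 6001.6$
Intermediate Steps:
$z{\left(s \right)} = \frac{7}{2}$ ($z{\left(s \right)} = 3 + \frac{\left(s + s\right) \frac{1}{0 + s}}{4} = 3 + \frac{2 s \frac{1}{s}}{4} = 3 + \frac{1}{4} \cdot 2 = 3 + \frac{1}{2} = \frac{7}{2}$)
$N = -26$ ($N = -16 - 10 = -26$)
$v{\left(j \right)} = \frac{\frac{7}{2} + j}{-26 + j}$ ($v{\left(j \right)} = \frac{j + \frac{7}{2}}{j - 26} = \frac{\frac{7}{2} + j}{-26 + j}$)
$\left(v{\left(-41 \right)} + 2946\right) + 3055 = \left(\frac{\frac{7}{2} - 41}{-26 - 41} + 2946\right) + 3055 = \left(\frac{1}{-67} \left(- \frac{75}{2}\right) + 2946\right) + 3055 = \left(\left(- \frac{1}{67}\right) \left(- \frac{75}{2}\right) + 2946\right) + 3055 = \left(\frac{75}{134} + 2946\right) + 3055 = \frac{394839}{134} + 3055 = \frac{804209}{134}$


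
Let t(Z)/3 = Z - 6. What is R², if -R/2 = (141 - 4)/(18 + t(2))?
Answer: 18769/9 ≈ 2085.4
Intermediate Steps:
t(Z) = -18 + 3*Z (t(Z) = 3*(Z - 6) = 3*(-6 + Z) = -18 + 3*Z)
R = -137/3 (R = -2*(141 - 4)/(18 + (-18 + 3*2)) = -274/(18 + (-18 + 6)) = -274/(18 - 12) = -274/6 = -2*137/6 = -137/3 ≈ -45.667)
R² = (-137/3)² = 18769/9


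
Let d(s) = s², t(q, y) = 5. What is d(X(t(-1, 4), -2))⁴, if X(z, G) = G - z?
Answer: 5764801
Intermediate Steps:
d(X(t(-1, 4), -2))⁴ = ((-2 - 1*5)²)⁴ = ((-2 - 5)²)⁴ = ((-7)²)⁴ = 49⁴ = 5764801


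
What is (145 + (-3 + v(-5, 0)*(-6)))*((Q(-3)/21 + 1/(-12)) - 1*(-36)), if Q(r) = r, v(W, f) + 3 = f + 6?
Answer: 93155/21 ≈ 4436.0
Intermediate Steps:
v(W, f) = 3 + f (v(W, f) = -3 + (f + 6) = -3 + (6 + f) = 3 + f)
(145 + (-3 + v(-5, 0)*(-6)))*((Q(-3)/21 + 1/(-12)) - 1*(-36)) = (145 + (-3 + (3 + 0)*(-6)))*((-3/21 + 1/(-12)) - 1*(-36)) = (145 + (-3 + 3*(-6)))*((-3*1/21 + 1*(-1/12)) + 36) = (145 + (-3 - 18))*((-⅐ - 1/12) + 36) = (145 - 21)*(-19/84 + 36) = 124*(3005/84) = 93155/21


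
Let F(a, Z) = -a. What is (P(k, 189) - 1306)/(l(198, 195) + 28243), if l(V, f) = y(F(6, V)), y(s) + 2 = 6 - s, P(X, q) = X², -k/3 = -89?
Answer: 69983/28253 ≈ 2.4770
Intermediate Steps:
k = 267 (k = -3*(-89) = 267)
y(s) = 4 - s (y(s) = -2 + (6 - s) = 4 - s)
l(V, f) = 10 (l(V, f) = 4 - (-1)*6 = 4 - 1*(-6) = 4 + 6 = 10)
(P(k, 189) - 1306)/(l(198, 195) + 28243) = (267² - 1306)/(10 + 28243) = (71289 - 1306)/28253 = 69983*(1/28253) = 69983/28253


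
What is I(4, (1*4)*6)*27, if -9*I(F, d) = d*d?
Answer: -1728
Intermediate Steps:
I(F, d) = -d**2/9 (I(F, d) = -d*d/9 = -d**2/9)
I(4, (1*4)*6)*27 = -((1*4)*6)**2/9*27 = -(4*6)**2/9*27 = -1/9*24**2*27 = -1/9*576*27 = -64*27 = -1728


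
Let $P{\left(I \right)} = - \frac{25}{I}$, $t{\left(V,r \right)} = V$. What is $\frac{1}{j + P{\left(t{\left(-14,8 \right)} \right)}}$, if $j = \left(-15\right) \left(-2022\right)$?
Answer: $\frac{14}{424645} \approx 3.2969 \cdot 10^{-5}$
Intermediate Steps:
$j = 30330$
$\frac{1}{j + P{\left(t{\left(-14,8 \right)} \right)}} = \frac{1}{30330 - \frac{25}{-14}} = \frac{1}{30330 - - \frac{25}{14}} = \frac{1}{30330 + \frac{25}{14}} = \frac{1}{\frac{424645}{14}} = \frac{14}{424645}$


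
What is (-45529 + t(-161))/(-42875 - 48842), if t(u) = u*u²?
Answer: 4218810/91717 ≈ 45.998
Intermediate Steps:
t(u) = u³
(-45529 + t(-161))/(-42875 - 48842) = (-45529 + (-161)³)/(-42875 - 48842) = (-45529 - 4173281)/(-91717) = -4218810*(-1/91717) = 4218810/91717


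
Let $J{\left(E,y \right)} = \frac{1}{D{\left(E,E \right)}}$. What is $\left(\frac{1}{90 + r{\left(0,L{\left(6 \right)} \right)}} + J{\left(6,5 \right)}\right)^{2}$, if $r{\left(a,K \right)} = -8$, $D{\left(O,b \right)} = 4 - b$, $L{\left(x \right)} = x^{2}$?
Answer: $\frac{400}{1681} \approx 0.23795$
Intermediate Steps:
$J{\left(E,y \right)} = \frac{1}{4 - E}$
$\left(\frac{1}{90 + r{\left(0,L{\left(6 \right)} \right)}} + J{\left(6,5 \right)}\right)^{2} = \left(\frac{1}{90 - 8} - \frac{1}{-4 + 6}\right)^{2} = \left(\frac{1}{82} - \frac{1}{2}\right)^{2} = \left(- \frac{20}{41}\right)^{2} = \frac{400}{1681}$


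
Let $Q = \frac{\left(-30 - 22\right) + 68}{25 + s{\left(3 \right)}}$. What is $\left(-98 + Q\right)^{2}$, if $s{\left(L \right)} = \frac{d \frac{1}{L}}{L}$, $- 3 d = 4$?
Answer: $\frac{4267486276}{450241} \approx 9478.2$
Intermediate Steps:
$d = - \frac{4}{3}$ ($d = \left(- \frac{1}{3}\right) 4 = - \frac{4}{3} \approx -1.3333$)
$s{\left(L \right)} = - \frac{4}{3 L^{2}}$ ($s{\left(L \right)} = \frac{\left(- \frac{4}{3}\right) \frac{1}{L}}{L} = - \frac{4}{3 L^{2}}$)
$Q = \frac{432}{671}$ ($Q = \frac{\left(-30 - 22\right) + 68}{25 - \frac{4}{3 \cdot 9}} = \frac{-52 + 68}{25 - \frac{4}{27}} = \frac{16}{25 - \frac{4}{27}} = \frac{16}{\frac{671}{27}} = 16 \cdot \frac{27}{671} = \frac{432}{671} \approx 0.64382$)
$\left(-98 + Q\right)^{2} = \left(-98 + \frac{432}{671}\right)^{2} = \left(- \frac{65326}{671}\right)^{2} = \frac{4267486276}{450241}$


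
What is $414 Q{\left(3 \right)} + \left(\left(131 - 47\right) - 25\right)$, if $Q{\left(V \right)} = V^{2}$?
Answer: $3785$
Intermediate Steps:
$414 Q{\left(3 \right)} + \left(\left(131 - 47\right) - 25\right) = 414 \cdot 3^{2} + \left(\left(131 - 47\right) - 25\right) = 414 \cdot 9 + \left(84 - 25\right) = 3726 + 59 = 3785$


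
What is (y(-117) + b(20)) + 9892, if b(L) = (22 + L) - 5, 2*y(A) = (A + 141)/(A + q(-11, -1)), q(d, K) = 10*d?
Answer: 2253871/227 ≈ 9929.0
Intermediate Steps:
y(A) = (141 + A)/(2*(-110 + A)) (y(A) = ((A + 141)/(A + 10*(-11)))/2 = ((141 + A)/(A - 110))/2 = ((141 + A)/(-110 + A))/2 = (141 + A)/(2*(-110 + A)))
b(L) = 17 + L
(y(-117) + b(20)) + 9892 = ((141 - 117)/(2*(-110 - 117)) + (17 + 20)) + 9892 = ((1/2)*24/(-227) + 37) + 9892 = ((1/2)*(-1/227)*24 + 37) + 9892 = (-12/227 + 37) + 9892 = 8387/227 + 9892 = 2253871/227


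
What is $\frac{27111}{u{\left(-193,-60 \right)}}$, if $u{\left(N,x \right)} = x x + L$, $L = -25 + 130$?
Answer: $\frac{9037}{1235} \approx 7.3174$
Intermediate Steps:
$L = 105$
$u{\left(N,x \right)} = 105 + x^{2}$ ($u{\left(N,x \right)} = x x + 105 = x^{2} + 105 = 105 + x^{2}$)
$\frac{27111}{u{\left(-193,-60 \right)}} = \frac{27111}{105 + \left(-60\right)^{2}} = \frac{27111}{105 + 3600} = \frac{27111}{3705} = 27111 \cdot \frac{1}{3705} = \frac{9037}{1235}$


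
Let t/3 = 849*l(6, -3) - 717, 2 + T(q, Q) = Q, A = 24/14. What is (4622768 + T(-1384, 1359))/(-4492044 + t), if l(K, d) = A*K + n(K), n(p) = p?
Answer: -10789625/10389669 ≈ -1.0385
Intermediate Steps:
A = 12/7 (A = 24*(1/14) = 12/7 ≈ 1.7143)
T(q, Q) = -2 + Q
l(K, d) = 19*K/7 (l(K, d) = 12*K/7 + K = 19*K/7)
t = 275301/7 (t = 3*(849*((19/7)*6) - 717) = 3*(849*(114/7) - 717) = 3*(96786/7 - 717) = 3*(91767/7) = 275301/7 ≈ 39329.)
(4622768 + T(-1384, 1359))/(-4492044 + t) = (4622768 + (-2 + 1359))/(-4492044 + 275301/7) = (4622768 + 1357)/(-31169007/7) = 4624125*(-7/31169007) = -10789625/10389669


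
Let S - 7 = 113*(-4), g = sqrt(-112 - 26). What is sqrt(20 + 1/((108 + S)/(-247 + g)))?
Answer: sqrt(2354619 - 337*I*sqrt(138))/337 ≈ 4.5533 - 0.0038278*I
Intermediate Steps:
g = I*sqrt(138) (g = sqrt(-138) = I*sqrt(138) ≈ 11.747*I)
S = -445 (S = 7 + 113*(-4) = 7 - 452 = -445)
sqrt(20 + 1/((108 + S)/(-247 + g))) = sqrt(20 + 1/((108 - 445)/(-247 + I*sqrt(138)))) = sqrt(20 + 1/(-337/(-247 + I*sqrt(138)))) = sqrt(20 + (247/337 - I*sqrt(138)/337)) = sqrt(6987/337 - I*sqrt(138)/337)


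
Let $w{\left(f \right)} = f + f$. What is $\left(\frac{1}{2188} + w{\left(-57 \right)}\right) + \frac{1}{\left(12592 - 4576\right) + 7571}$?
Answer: $- \frac{3887878809}{34104356} \approx -114.0$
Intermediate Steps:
$w{\left(f \right)} = 2 f$
$\left(\frac{1}{2188} + w{\left(-57 \right)}\right) + \frac{1}{\left(12592 - 4576\right) + 7571} = \left(\frac{1}{2188} + 2 \left(-57\right)\right) + \frac{1}{\left(12592 - 4576\right) + 7571} = \left(\frac{1}{2188} - 114\right) + \frac{1}{8016 + 7571} = - \frac{249431}{2188} + \frac{1}{15587} = - \frac{3887878809}{34104356}$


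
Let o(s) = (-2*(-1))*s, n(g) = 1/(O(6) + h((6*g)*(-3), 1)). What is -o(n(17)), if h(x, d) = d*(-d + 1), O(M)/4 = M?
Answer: -1/12 ≈ -0.083333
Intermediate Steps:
O(M) = 4*M
h(x, d) = d*(1 - d)
n(g) = 1/24 (n(g) = 1/(4*6 + 1*(1 - 1*1)) = 1/(24 + 1*(1 - 1)) = 1/(24 + 1*0) = 1/(24 + 0) = 1/24)
o(s) = 2*s
-o(n(17)) = -2/24 = -1*1/12 = -1/12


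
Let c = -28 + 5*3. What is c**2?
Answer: 169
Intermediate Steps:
c = -13 (c = -28 + 15 = -13)
c**2 = (-13)**2 = 169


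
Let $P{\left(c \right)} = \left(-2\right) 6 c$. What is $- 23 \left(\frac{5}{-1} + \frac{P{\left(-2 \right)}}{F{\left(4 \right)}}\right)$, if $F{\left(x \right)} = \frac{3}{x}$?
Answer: $-621$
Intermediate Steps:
$P{\left(c \right)} = - 12 c$
$- 23 \left(\frac{5}{-1} + \frac{P{\left(-2 \right)}}{F{\left(4 \right)}}\right) = - 23 \left(\frac{5}{-1} + \frac{\left(-12\right) \left(-2\right)}{3 \cdot \frac{1}{4}}\right) = - 23 \left(5 \left(-1\right) + \frac{24}{3 \cdot \frac{1}{4}}\right) = - 23 \left(-5 + \frac{24}{\frac{3}{4}}\right) = - 23 \left(-5 + 24 \cdot \frac{4}{3}\right) = - 23 \left(-5 + 32\right) = \left(-23\right) 27 = -621$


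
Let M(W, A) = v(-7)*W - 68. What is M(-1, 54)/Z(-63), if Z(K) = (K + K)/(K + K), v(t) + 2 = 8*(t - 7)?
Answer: 46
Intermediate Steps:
v(t) = -58 + 8*t (v(t) = -2 + 8*(t - 7) = -2 + 8*(-7 + t) = -2 + (-56 + 8*t) = -58 + 8*t)
Z(K) = 1 (Z(K) = (2*K)/((2*K)) = (2*K)*(1/(2*K)) = 1)
M(W, A) = -68 - 114*W (M(W, A) = (-58 + 8*(-7))*W - 68 = (-58 - 56)*W - 68 = -114*W - 68 = -68 - 114*W)
M(-1, 54)/Z(-63) = (-68 - 114*(-1))/1 = (-68 + 114)*1 = 46*1 = 46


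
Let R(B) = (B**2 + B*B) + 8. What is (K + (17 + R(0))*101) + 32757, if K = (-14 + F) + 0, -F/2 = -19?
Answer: 35306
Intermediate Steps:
F = 38 (F = -2*(-19) = 38)
R(B) = 8 + 2*B**2 (R(B) = (B**2 + B**2) + 8 = 2*B**2 + 8 = 8 + 2*B**2)
K = 24 (K = (-14 + 38) + 0 = 24 + 0 = 24)
(K + (17 + R(0))*101) + 32757 = (24 + (17 + (8 + 2*0**2))*101) + 32757 = (24 + (17 + (8 + 2*0))*101) + 32757 = (24 + (17 + (8 + 0))*101) + 32757 = (24 + (17 + 8)*101) + 32757 = (24 + 25*101) + 32757 = (24 + 2525) + 32757 = 2549 + 32757 = 35306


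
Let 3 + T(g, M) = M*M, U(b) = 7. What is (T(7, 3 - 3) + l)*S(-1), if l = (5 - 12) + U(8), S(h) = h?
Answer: 3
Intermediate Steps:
T(g, M) = -3 + M² (T(g, M) = -3 + M*M = -3 + M²)
l = 0 (l = (5 - 12) + 7 = -7 + 7 = 0)
(T(7, 3 - 3) + l)*S(-1) = ((-3 + (3 - 3)²) + 0)*(-1) = ((-3 + 0²) + 0)*(-1) = ((-3 + 0) + 0)*(-1) = (-3 + 0)*(-1) = -3*(-1) = 3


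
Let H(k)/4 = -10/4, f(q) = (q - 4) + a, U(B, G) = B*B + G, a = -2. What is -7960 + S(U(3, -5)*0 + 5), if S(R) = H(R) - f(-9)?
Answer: -7955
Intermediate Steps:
U(B, G) = G + B² (U(B, G) = B² + G = G + B²)
f(q) = -6 + q (f(q) = (q - 4) - 2 = (-4 + q) - 2 = -6 + q)
H(k) = -10 (H(k) = 4*(-10/4) = 4*(-10*¼) = 4*(-5/2) = -10)
S(R) = 5 (S(R) = -10 - (-6 - 9) = -10 - 1*(-15) = -10 + 15 = 5)
-7960 + S(U(3, -5)*0 + 5) = -7960 + 5 = -7955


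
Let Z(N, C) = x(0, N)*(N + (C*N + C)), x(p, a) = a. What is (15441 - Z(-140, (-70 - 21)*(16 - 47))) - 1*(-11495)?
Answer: -54889324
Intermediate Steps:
Z(N, C) = N*(C + N + C*N) (Z(N, C) = N*(N + (C*N + C)) = N*(N + (C + C*N)) = N*(C + N + C*N))
(15441 - Z(-140, (-70 - 21)*(16 - 47))) - 1*(-11495) = (15441 - (-140)*((-70 - 21)*(16 - 47) - 140 + ((-70 - 21)*(16 - 47))*(-140))) - 1*(-11495) = (15441 - (-140)*(-91*(-31) - 140 - 91*(-31)*(-140))) + 11495 = (15441 - (-140)*(2821 - 140 + 2821*(-140))) + 11495 = (15441 - (-140)*(2821 - 140 - 394940)) + 11495 = (15441 - (-140)*(-392259)) + 11495 = (15441 - 1*54916260) + 11495 = (15441 - 54916260) + 11495 = -54900819 + 11495 = -54889324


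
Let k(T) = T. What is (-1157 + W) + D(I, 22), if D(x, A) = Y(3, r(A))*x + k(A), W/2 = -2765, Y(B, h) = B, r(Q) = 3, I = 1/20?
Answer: -133297/20 ≈ -6664.9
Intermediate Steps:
I = 1/20 ≈ 0.050000
W = -5530 (W = 2*(-2765) = -5530)
D(x, A) = A + 3*x (D(x, A) = 3*x + A = A + 3*x)
(-1157 + W) + D(I, 22) = (-1157 - 5530) + (22 + 3*(1/20)) = -6687 + (22 + 3/20) = -6687 + 443/20 = -133297/20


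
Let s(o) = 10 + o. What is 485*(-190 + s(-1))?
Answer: -87785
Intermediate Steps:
485*(-190 + s(-1)) = 485*(-190 + (10 - 1)) = 485*(-190 + 9) = 485*(-181) = -87785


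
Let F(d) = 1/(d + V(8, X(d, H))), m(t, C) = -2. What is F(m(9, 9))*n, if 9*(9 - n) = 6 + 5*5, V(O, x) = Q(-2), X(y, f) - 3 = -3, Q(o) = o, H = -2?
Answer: -25/18 ≈ -1.3889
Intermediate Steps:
X(y, f) = 0 (X(y, f) = 3 - 3 = 0)
V(O, x) = -2
n = 50/9 (n = 9 - (6 + 5*5)/9 = 9 - (6 + 25)/9 = 9 - ⅑*31 = 9 - 31/9 = 50/9 ≈ 5.5556)
F(d) = 1/(-2 + d) (F(d) = 1/(d - 2) = 1/(-2 + d))
F(m(9, 9))*n = (50/9)/(-2 - 2) = (50/9)/(-4) = -¼*50/9 = -25/18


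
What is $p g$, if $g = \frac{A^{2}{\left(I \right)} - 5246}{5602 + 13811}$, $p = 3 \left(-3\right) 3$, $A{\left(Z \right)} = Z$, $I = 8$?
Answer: $\frac{5182}{719} \approx 7.2072$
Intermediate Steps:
$p = -27$ ($p = \left(-9\right) 3 = -27$)
$g = - \frac{5182}{19413}$ ($g = \frac{8^{2} - 5246}{5602 + 13811} = \frac{64 - 5246}{19413} = \left(-5182\right) \frac{1}{19413} = - \frac{5182}{19413} \approx -0.26693$)
$p g = \left(-27\right) \left(- \frac{5182}{19413}\right) = \frac{5182}{719}$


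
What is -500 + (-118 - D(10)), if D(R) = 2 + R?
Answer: -630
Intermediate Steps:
-500 + (-118 - D(10)) = -500 + (-118 - (2 + 10)) = -500 + (-118 - 1*12) = -500 + (-118 - 12) = -500 - 130 = -630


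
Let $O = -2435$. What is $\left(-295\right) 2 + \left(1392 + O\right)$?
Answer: $-1633$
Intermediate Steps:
$\left(-295\right) 2 + \left(1392 + O\right) = \left(-295\right) 2 + \left(1392 - 2435\right) = -590 - 1043 = -1633$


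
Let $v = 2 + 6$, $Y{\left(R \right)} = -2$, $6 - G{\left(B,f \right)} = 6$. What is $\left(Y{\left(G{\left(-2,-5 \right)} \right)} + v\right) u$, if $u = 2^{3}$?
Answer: $48$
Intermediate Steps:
$G{\left(B,f \right)} = 0$ ($G{\left(B,f \right)} = 6 - 6 = 0$)
$v = 8$
$u = 8$
$\left(Y{\left(G{\left(-2,-5 \right)} \right)} + v\right) u = \left(-2 + 8\right) 8 = 6 \cdot 8 = 48$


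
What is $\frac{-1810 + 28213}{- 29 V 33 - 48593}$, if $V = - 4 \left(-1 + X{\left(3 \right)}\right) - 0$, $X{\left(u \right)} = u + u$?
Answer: $- \frac{26403}{29453} \approx -0.89645$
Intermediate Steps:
$X{\left(u \right)} = 2 u$
$V = -20$ ($V = - 4 \left(-1 + 2 \cdot 3\right) - 0 = - 4 \left(-1 + 6\right) + 0 = \left(-4\right) 5 + 0 = -20 + 0 = -20$)
$\frac{-1810 + 28213}{- 29 V 33 - 48593} = \frac{-1810 + 28213}{\left(-29\right) \left(-20\right) 33 - 48593} = \frac{26403}{580 \cdot 33 - 48593} = \frac{26403}{19140 - 48593} = \frac{26403}{-29453} = 26403 \left(- \frac{1}{29453}\right) = - \frac{26403}{29453}$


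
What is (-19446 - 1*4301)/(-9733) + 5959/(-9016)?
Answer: 156104005/87752728 ≈ 1.7789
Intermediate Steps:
(-19446 - 1*4301)/(-9733) + 5959/(-9016) = (-19446 - 4301)*(-1/9733) + 5959*(-1/9016) = -23747*(-1/9733) - 5959/9016 = 23747/9733 - 5959/9016 = 156104005/87752728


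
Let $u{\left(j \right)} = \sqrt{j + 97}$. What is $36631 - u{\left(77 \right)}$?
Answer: $36631 - \sqrt{174} \approx 36618.0$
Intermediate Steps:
$u{\left(j \right)} = \sqrt{97 + j}$
$36631 - u{\left(77 \right)} = 36631 - \sqrt{97 + 77} = 36631 - \sqrt{174}$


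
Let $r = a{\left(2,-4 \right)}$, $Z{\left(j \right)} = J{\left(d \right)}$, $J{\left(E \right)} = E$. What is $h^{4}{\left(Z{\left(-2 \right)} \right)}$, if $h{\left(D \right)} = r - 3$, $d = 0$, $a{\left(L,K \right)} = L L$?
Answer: $1$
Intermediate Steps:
$a{\left(L,K \right)} = L^{2}$
$Z{\left(j \right)} = 0$
$r = 4$ ($r = 2^{2} = 4$)
$h{\left(D \right)} = 1$ ($h{\left(D \right)} = 4 - 3 = 1$)
$h^{4}{\left(Z{\left(-2 \right)} \right)} = 1^{4} = 1$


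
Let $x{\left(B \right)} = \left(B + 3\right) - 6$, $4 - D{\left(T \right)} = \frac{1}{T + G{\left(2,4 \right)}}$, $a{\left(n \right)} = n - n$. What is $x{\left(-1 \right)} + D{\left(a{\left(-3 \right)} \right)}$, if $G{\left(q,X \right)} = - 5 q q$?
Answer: $\frac{1}{20} \approx 0.05$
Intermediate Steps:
$a{\left(n \right)} = 0$
$G{\left(q,X \right)} = - 5 q^{2}$
$D{\left(T \right)} = 4 - \frac{1}{-20 + T}$ ($D{\left(T \right)} = 4 - \frac{1}{T - 5 \cdot 2^{2}} = 4 - \frac{1}{T - 20} = 4 - \frac{1}{-20 + T}$)
$x{\left(B \right)} = -3 + B$ ($x{\left(B \right)} = \left(3 + B\right) - 6 = -3 + B$)
$x{\left(-1 \right)} + D{\left(a{\left(-3 \right)} \right)} = \left(-3 - 1\right) + \frac{-81 + 4 \cdot 0}{-20 + 0} = -4 + \frac{-81 + 0}{-20} = -4 - - \frac{81}{20} = -4 + \frac{81}{20} = \frac{1}{20}$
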